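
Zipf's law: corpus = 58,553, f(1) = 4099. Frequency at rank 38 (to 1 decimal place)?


Zipf's law: f(r) = f(1) / r
f(1) = 4099
f(38) = 4099 / 38
= 107.9 occurrences


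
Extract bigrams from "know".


Word: "know" (length 4)
Number of bigrams = 4 - 2 + 1 = 3
  Position 0: "kn"
  Position 1: "no"
  Position 2: "ow"
Bigrams = "kn", "no", "ow"


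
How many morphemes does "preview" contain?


Word: "preview"
Morphemes: pre- + view
Each morpheme carries meaning
= 2 morphemes


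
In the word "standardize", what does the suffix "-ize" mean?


Suffix: -ize
Example: standardize (standard + -ize)
Meaning = to make


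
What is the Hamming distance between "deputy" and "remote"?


Comparing character by character (same length = 6):
  Pos 0: 'd' vs 'r' !=
  Pos 1: 'e' vs 'e' =
  Pos 2: 'p' vs 'm' !=
  Pos 3: 'u' vs 'o' !=
  Pos 4: 't' vs 't' =
  Pos 5: 'y' vs 'e' !=
Hamming distance = 4


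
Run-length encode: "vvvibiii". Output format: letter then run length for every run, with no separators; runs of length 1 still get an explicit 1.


String: "vvvibiii"
Scanning for consecutive runs:
  'v' x 3
  'i' x 1
  'b' x 1
  'i' x 3
RLE = "v3i1b1i3"


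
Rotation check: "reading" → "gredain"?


Word: "reading", Candidate: "gredain"
Method: check if candidate is substring of word+word
"readingreading" contains "gredain"? No
Is rotation = No


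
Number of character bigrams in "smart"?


Word: "smart" (length 5)
Number of 2-grams = length - 2 + 1 = 5 - 2 + 1
= 4


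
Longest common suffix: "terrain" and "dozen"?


Word 1: "terrain"
Word 2: "dozen"
Comparing from end:
  Pos -1: 'n' == 'n'
  Pos -2: 'i' != 'e' (stop)
LCS = "n" (length 1)


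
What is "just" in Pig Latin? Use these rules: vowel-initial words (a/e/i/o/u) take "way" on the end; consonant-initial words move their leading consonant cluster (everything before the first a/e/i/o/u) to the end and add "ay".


Word: "just"
Starts with consonant(s) → move to end, add 'ay'
Consonant cluster: "j"
Pig Latin = "ustjay"


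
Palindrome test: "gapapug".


Word: "gapapug"
Reversed: "gupapag"
Forward == Backward? gapapug != gupapag
Palindrome = No


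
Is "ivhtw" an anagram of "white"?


Word 1: "white" → sorted: ehitw
Word 2: "ivhtw" → sorted: hitvw
Same letters? ehitw != hitvw
Anagram = No


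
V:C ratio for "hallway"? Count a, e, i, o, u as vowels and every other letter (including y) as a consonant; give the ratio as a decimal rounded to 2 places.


Word: "hallway"
Vowels (a,e,i,o,u): 2
Consonants: 5
Ratio = 2/5
= 0.40


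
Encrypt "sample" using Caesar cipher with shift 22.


Word: "sample"
Shift: 22
Each letter → (letter + shift) mod 26:
  's' (18) + 22 = 14 → 'o'
  'a' (0) + 22 = 22 → 'w'
  'm' (12) + 22 = 8 → 'i'
  'p' (15) + 22 = 11 → 'l'
  'l' (11) + 22 = 7 → 'h'
  'e' (4) + 22 = 0 → 'a'
Result = "owilha"


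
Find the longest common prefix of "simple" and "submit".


Word 1: "simple"
Word 2: "submit"
Comparing from start:
  Pos 0: 's' == 's'
  Pos 1: 'i' != 'u' (stop)
LCP = "s" (length 1)


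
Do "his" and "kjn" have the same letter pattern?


Pattern of "his": [0, 1, 2]
Pattern of "kjn": [0, 1, 2]
Patterns match
Same pattern = Yes


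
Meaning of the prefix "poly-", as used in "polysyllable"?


Prefix: poly-
As in: polysyllable -> poly- + syllable
Meaning = many


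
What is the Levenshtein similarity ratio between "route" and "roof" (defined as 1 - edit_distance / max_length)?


Word 1: "route" (length 5)
Word 2: "roof" (length 4)
One optimal edit sequence:
  1. keep 'r'
  2. keep 'o'
  3. delete 'u'  (+1)
  4. substitute 't' -> 'o'  (+1)
  5. substitute 'e' -> 'f'  (+1)
Edit distance = 3
Max length = max(5, 4) = 5
Similarity = 1 - 3/5
= 0.4000


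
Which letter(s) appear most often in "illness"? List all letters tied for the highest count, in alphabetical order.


Word: "illness"
Letter counts:
  'e': 1
  'i': 1
  'l': 2
  'n': 1
  's': 2
Maximum count = 2
Most frequent = 'l', 's' (2 times each)


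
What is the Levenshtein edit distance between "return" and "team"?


Word 1: "return" (length 6)
Word 2: "team" (length 4)
One optimal edit sequence (insert/delete/substitute each cost 1):
  1. delete 'r'  (+1)
  2. delete 'e'  (+1)
  3. keep 't'
  4. substitute 'u' -> 'e'  (+1)
  5. substitute 'r' -> 'a'  (+1)
  6. substitute 'n' -> 'm'  (+1)
Total edit operations: 5
Edit distance = 5


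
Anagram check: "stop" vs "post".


Word 1: "stop" → sorted: opst
Word 2: "post" → sorted: opst
Same letters? opst == opst
Anagram = Yes


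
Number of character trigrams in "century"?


Word: "century" (length 7)
Number of 3-grams = length - 3 + 1 = 7 - 3 + 1
= 5


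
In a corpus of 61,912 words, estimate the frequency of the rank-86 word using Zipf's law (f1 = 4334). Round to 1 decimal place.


Zipf's law: f(r) = f(1) / r
f(1) = 4334
f(86) = 4334 / 86
= 50.4 occurrences


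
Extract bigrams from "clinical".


Word: "clinical" (length 8)
Number of bigrams = 8 - 2 + 1 = 7
  Position 0: "cl"
  Position 1: "li"
  Position 2: "in"
  Position 3: "ni"
  Position 4: "ic"
  Position 5: "ca"
  Position 6: "al"
Bigrams = "cl", "li", "in", "ni", "ic", "ca", "al"


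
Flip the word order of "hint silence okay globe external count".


Original: "hint silence okay globe external count"
Words (1..n): hint | silence | okay | globe | external | count
Reversed (n..1): count | external | globe | okay | silence | hint
Result = "count external globe okay silence hint"


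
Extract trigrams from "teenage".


Word: "teenage" (length 7)
Number of trigrams = 7 - 3 + 1 = 5
  Position 0: "tee"
  Position 1: "een"
  Position 2: "ena"
  Position 3: "nag"
  Position 4: "age"
Trigrams = "tee", "een", "ena", "nag", "age"


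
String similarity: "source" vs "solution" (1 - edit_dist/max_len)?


Word 1: "source" (length 6)
Word 2: "solution" (length 8)
One optimal edit sequence:
  1. keep 's'
  2. keep 'o'
  3. insert 'l'  (+1)
  4. keep 'u'
  5. insert 't'  (+1)
  6. substitute 'r' -> 'i'  (+1)
  7. substitute 'c' -> 'o'  (+1)
  8. substitute 'e' -> 'n'  (+1)
Edit distance = 5
Max length = max(6, 8) = 8
Similarity = 1 - 5/8
= 0.3750


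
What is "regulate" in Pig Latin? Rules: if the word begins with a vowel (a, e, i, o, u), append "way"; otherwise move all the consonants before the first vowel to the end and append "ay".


Word: "regulate"
Starts with consonant(s) → move to end, add 'ay'
Consonant cluster: "r"
Pig Latin = "egulateray"


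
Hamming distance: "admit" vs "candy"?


Comparing character by character (same length = 5):
  Pos 0: 'a' vs 'c' !=
  Pos 1: 'd' vs 'a' !=
  Pos 2: 'm' vs 'n' !=
  Pos 3: 'i' vs 'd' !=
  Pos 4: 't' vs 'y' !=
Hamming distance = 5


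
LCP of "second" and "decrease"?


Word 1: "second"
Word 2: "decrease"
Comparing from start:
  Pos 0: 's' != 'd' (stop)
LCP = "" (length 0)


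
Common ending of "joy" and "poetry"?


Word 1: "joy"
Word 2: "poetry"
Comparing from end:
  Pos -1: 'y' == 'y'
  Pos -2: 'o' != 'r' (stop)
LCS = "y" (length 1)


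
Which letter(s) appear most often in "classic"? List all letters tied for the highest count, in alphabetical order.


Word: "classic"
Letter counts:
  'a': 1
  'c': 2
  'i': 1
  'l': 1
  's': 2
Maximum count = 2
Most frequent = 'c', 's' (2 times each)


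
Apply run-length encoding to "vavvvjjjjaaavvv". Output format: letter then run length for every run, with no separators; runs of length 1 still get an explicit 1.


String: "vavvvjjjjaaavvv"
Scanning for consecutive runs:
  'v' x 1
  'a' x 1
  'v' x 3
  'j' x 4
  'a' x 3
  'v' x 3
RLE = "v1a1v3j4a3v3"


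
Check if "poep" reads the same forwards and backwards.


Word: "poep"
Reversed: "peop"
Forward == Backward? poep != peop
Palindrome = No


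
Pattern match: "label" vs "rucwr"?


Pattern of "label": [0, 1, 2, 3, 0]
Pattern of "rucwr": [0, 1, 2, 3, 0]
Patterns match
Same pattern = Yes


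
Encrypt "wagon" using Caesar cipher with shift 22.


Word: "wagon"
Shift: 22
Each letter → (letter + shift) mod 26:
  'w' (22) + 22 = 18 → 's'
  'a' (0) + 22 = 22 → 'w'
  'g' (6) + 22 = 2 → 'c'
  'o' (14) + 22 = 10 → 'k'
  'n' (13) + 22 = 9 → 'j'
Result = "swckj"


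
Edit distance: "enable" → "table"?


Word 1: "enable" (length 6)
Word 2: "table" (length 5)
One optimal edit sequence (insert/delete/substitute each cost 1):
  1. delete 'e'  (+1)
  2. substitute 'n' -> 't'  (+1)
  3. keep 'a'
  4. keep 'b'
  5. keep 'l'
  6. keep 'e'
Total edit operations: 2
Edit distance = 2


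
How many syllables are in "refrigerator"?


Word: "refrigerator"
Syllable breakdown: re · frig · er · a · tor
Counting: 5 parts
= 5 syllables


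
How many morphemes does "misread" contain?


Word: "misread"
Morphemes: mis- | read
Each morpheme carries meaning
= 2 morphemes


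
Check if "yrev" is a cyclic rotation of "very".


Word: "very", Candidate: "yrev"
Method: check if candidate is substring of word+word
"veryvery" contains "yrev"? No
Is rotation = No


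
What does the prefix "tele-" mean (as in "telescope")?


Prefix: tele-
Example: telescope = tele- + scope
Meaning = distant


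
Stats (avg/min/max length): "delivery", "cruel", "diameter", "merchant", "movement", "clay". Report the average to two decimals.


Lengths: "delivery"=8, "cruel"=5, "diameter"=8, "merchant"=8, "movement"=8, "clay"=4
Sum = 41, Count = 6
Average = 41/6 = 6.83
= avg=6.83, min=4, max=8


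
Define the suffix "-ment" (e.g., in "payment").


Suffix: -ment
Example: payment = pay + -ment
Meaning = result of action


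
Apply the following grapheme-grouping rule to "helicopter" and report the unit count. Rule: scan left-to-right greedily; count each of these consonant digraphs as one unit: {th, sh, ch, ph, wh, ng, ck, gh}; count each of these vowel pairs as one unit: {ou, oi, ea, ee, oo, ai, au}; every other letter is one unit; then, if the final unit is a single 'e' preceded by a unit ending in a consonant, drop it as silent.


Word: "helicopter" (10 letters)
Left-to-right scan:
  (1) 'h' (letter)
  (2) 'e' (letter)
  (3) 'l' (letter)
  (4) 'i' (letter)
  (5) 'c' (letter)
  (6) 'o' (letter)
  (7) 'p' (letter)
  (8) 't' (letter)
  (9) 'e' (letter)
  (10) 'r' (letter)
Units from scan: 10
Sound units = 10 units


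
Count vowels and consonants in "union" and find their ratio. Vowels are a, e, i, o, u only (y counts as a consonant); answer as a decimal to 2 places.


Word: "union"
Vowels (a,e,i,o,u): 3
Consonants: 2
Ratio = 3/2
= 1.50


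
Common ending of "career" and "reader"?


Word 1: "career"
Word 2: "reader"
Comparing from end:
  Pos -1: 'r' == 'r'
  Pos -2: 'e' == 'e'
  Pos -3: 'e' != 'd' (stop)
LCS = "er" (length 2)


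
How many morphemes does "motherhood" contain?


Word: "motherhood"
Morphemes: mother | -hood
Each morpheme carries meaning
= 2 morphemes


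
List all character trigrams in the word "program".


Word: "program" (length 7)
Number of trigrams = 7 - 3 + 1 = 5
  Position 0: "pro"
  Position 1: "rog"
  Position 2: "ogr"
  Position 3: "gra"
  Position 4: "ram"
Trigrams = "pro", "rog", "ogr", "gra", "ram"


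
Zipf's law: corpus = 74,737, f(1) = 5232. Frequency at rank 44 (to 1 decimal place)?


Zipf's law: f(r) = f(1) / r
f(1) = 5232
f(44) = 5232 / 44
= 118.9 occurrences


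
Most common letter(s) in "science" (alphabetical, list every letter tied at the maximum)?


Word: "science"
Letter counts:
  'c': 2
  'e': 2
  'i': 1
  'n': 1
  's': 1
Maximum count = 2
Most frequent = 'c', 'e' (2 times each)


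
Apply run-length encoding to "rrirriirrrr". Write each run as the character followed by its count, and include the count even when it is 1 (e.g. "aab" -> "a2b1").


String: "rrirriirrrr"
Scanning for consecutive runs:
  'r' x 2
  'i' x 1
  'r' x 2
  'i' x 2
  'r' x 4
RLE = "r2i1r2i2r4"


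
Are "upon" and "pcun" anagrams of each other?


Word 1: "upon" → sorted: nopu
Word 2: "pcun" → sorted: cnpu
Same letters? nopu != cnpu
Anagram = No


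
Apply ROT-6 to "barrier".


Word: "barrier"
Shift: 6
Each letter → (letter + shift) mod 26:
  'b' (1) + 6 = 7 → 'h'
  'a' (0) + 6 = 6 → 'g'
  'r' (17) + 6 = 23 → 'x'
  'r' (17) + 6 = 23 → 'x'
  'i' (8) + 6 = 14 → 'o'
  'e' (4) + 6 = 10 → 'k'
  'r' (17) + 6 = 23 → 'x'
Result = "hgxxokx"


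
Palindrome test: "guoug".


Word: "guoug"
Reversed: "guoug"
Forward == Backward? guoug == guoug
Palindrome = Yes


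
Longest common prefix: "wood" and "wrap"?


Word 1: "wood"
Word 2: "wrap"
Comparing from start:
  Pos 0: 'w' == 'w'
  Pos 1: 'o' != 'r' (stop)
LCP = "w" (length 1)


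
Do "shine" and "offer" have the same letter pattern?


Pattern of "shine": [0, 1, 2, 3, 4]
Pattern of "offer": [0, 1, 1, 2, 3]
Patterns do not match
Same pattern = No


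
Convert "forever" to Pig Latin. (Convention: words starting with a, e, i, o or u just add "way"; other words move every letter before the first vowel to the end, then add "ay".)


Word: "forever"
Starts with consonant(s) → move to end, add 'ay'
Consonant cluster: "f"
Pig Latin = "oreverfay"


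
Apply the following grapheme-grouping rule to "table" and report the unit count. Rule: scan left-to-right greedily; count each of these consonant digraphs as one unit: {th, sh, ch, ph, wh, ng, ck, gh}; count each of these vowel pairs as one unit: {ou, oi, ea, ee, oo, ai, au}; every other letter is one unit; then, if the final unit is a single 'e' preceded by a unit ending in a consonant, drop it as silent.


Word: "table" (5 letters)
Left-to-right scan:
  1. 't' (letter)
  2. 'a' (letter)
  3. 'b' (letter)
  4. 'l' (letter)
  5. 'e' (letter)
Units from scan: 5
Final unit is 'e' after a consonant -> drop as silent (-1)
Sound units = 4 units


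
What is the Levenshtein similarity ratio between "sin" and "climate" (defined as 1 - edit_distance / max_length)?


Word 1: "sin" (length 3)
Word 2: "climate" (length 7)
One optimal edit sequence:
  1. insert 'c'  (+1)
  2. substitute 's' -> 'l'  (+1)
  3. keep 'i'
  4. insert 'm'  (+1)
  5. insert 'a'  (+1)
  6. insert 't'  (+1)
  7. substitute 'n' -> 'e'  (+1)
Edit distance = 6
Max length = max(3, 7) = 7
Similarity = 1 - 6/7
= 0.1429


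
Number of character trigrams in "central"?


Word: "central" (length 7)
Number of 3-grams = length - 3 + 1 = 7 - 3 + 1
= 5


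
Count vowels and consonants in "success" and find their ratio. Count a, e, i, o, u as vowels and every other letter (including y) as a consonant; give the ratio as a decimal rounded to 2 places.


Word: "success"
Vowels (a,e,i,o,u): 2
Consonants: 5
Ratio = 2/5
= 0.40


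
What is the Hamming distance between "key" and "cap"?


Comparing character by character (same length = 3):
  Pos 0: 'k' vs 'c' !=
  Pos 1: 'e' vs 'a' !=
  Pos 2: 'y' vs 'p' !=
Hamming distance = 3


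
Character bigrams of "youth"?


Word: "youth" (length 5)
Number of bigrams = 5 - 2 + 1 = 4
  Position 0: "yo"
  Position 1: "ou"
  Position 2: "ut"
  Position 3: "th"
Bigrams = "yo", "ou", "ut", "th"


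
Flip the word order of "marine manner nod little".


Original: "marine manner nod little"
Words (1..n): marine | manner | nod | little
Reversed (n..1): little | nod | manner | marine
Result = "little nod manner marine"


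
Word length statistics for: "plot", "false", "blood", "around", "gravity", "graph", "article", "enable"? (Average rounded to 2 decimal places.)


Lengths: "plot"=4, "false"=5, "blood"=5, "around"=6, "gravity"=7, "graph"=5, "article"=7, "enable"=6
Sum = 45, Count = 8
Average = 45/8 = 5.63
= avg=5.63, min=4, max=7


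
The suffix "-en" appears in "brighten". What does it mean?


Suffix: -en
As in: brighten -> bright + -en
Meaning = to make / become


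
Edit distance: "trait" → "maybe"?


Word 1: "trait" (length 5)
Word 2: "maybe" (length 5)
One optimal edit sequence (insert/delete/substitute each cost 1):
  1. substitute 't' -> 'm'  (+1)
  2. substitute 'r' -> 'a'  (+1)
  3. substitute 'a' -> 'y'  (+1)
  4. substitute 'i' -> 'b'  (+1)
  5. substitute 't' -> 'e'  (+1)
Total edit operations: 5
Edit distance = 5


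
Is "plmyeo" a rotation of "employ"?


Word: "employ", Candidate: "plmyeo"
Method: check if candidate is substring of word+word
"employemploy" contains "plmyeo"? No
Is rotation = No


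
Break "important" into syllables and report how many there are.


Word: "important"
Syllable breakdown: im-por-tant
Counting: 3 parts
= 3 syllables


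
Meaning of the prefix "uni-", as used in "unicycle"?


Prefix: uni-
Example: unicycle (uni- + cycle)
Meaning = one


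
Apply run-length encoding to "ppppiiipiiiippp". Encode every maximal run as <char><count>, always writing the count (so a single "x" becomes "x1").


String: "ppppiiipiiiippp"
Scanning for consecutive runs:
  'p' x 4
  'i' x 3
  'p' x 1
  'i' x 4
  'p' x 3
RLE = "p4i3p1i4p3"


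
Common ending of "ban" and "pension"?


Word 1: "ban"
Word 2: "pension"
Comparing from end:
  Pos -1: 'n' == 'n'
  Pos -2: 'a' != 'o' (stop)
LCS = "n" (length 1)


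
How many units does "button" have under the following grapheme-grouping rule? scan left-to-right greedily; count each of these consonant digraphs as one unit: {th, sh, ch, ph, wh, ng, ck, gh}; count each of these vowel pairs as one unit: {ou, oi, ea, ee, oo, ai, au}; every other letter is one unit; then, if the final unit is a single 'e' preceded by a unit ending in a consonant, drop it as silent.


Word: "button" (6 letters)
Left-to-right scan:
  (1) 'b' (letter)
  (2) 'u' (letter)
  (3) 't' (letter)
  (4) 't' (letter)
  (5) 'o' (letter)
  (6) 'n' (letter)
Units from scan: 6
Sound units = 6 units


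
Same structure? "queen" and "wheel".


Pattern of "queen": [0, 1, 2, 2, 3]
Pattern of "wheel": [0, 1, 2, 2, 3]
Patterns match
Same pattern = Yes


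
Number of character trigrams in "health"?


Word: "health" (length 6)
Number of 3-grams = length - 3 + 1 = 6 - 3 + 1
= 4


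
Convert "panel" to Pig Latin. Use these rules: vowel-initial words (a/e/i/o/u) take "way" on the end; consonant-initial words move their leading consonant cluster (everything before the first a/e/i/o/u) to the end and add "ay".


Word: "panel"
Starts with consonant(s) → move to end, add 'ay'
Consonant cluster: "p"
Pig Latin = "anelpay"


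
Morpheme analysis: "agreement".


Word: "agreement"
Morphemes: agree | -ment
Each morpheme carries meaning
= 2 morphemes


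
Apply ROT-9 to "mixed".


Word: "mixed"
Shift: 9
Each letter → (letter + shift) mod 26:
  'm' (12) + 9 = 21 → 'v'
  'i' (8) + 9 = 17 → 'r'
  'x' (23) + 9 = 6 → 'g'
  'e' (4) + 9 = 13 → 'n'
  'd' (3) + 9 = 12 → 'm'
Result = "vrgnm"


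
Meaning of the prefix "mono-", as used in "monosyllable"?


Prefix: mono-
Example: monosyllable = mono- + syllable
Meaning = one


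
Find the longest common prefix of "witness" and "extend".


Word 1: "witness"
Word 2: "extend"
Comparing from start:
  Pos 0: 'w' != 'e' (stop)
LCP = "" (length 0)


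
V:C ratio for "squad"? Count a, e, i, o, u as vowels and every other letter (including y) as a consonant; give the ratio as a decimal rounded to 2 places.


Word: "squad"
Vowels (a,e,i,o,u): 2
Consonants: 3
Ratio = 2/3
= 0.67


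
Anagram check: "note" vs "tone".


Word 1: "note" → sorted: enot
Word 2: "tone" → sorted: enot
Same letters? enot == enot
Anagram = Yes


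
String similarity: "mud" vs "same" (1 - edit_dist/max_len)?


Word 1: "mud" (length 3)
Word 2: "same" (length 4)
One optimal edit sequence:
  1. insert 's'  (+1)
  2. substitute 'm' -> 'a'  (+1)
  3. substitute 'u' -> 'm'  (+1)
  4. substitute 'd' -> 'e'  (+1)
Edit distance = 4
Max length = max(3, 4) = 4
Similarity = 1 - 4/4
= 0.0000


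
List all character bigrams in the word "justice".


Word: "justice" (length 7)
Number of bigrams = 7 - 2 + 1 = 6
  Position 0: "ju"
  Position 1: "us"
  Position 2: "st"
  Position 3: "ti"
  Position 4: "ic"
  Position 5: "ce"
Bigrams = "ju", "us", "st", "ti", "ic", "ce"


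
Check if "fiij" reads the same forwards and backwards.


Word: "fiij"
Reversed: "jiif"
Forward == Backward? fiij != jiif
Palindrome = No


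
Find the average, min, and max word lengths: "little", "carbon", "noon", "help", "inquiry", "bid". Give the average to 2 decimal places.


Lengths: "little"=6, "carbon"=6, "noon"=4, "help"=4, "inquiry"=7, "bid"=3
Sum = 30, Count = 6
Average = 30/6 = 5.00
= avg=5.00, min=3, max=7


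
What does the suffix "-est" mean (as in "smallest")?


Suffix: -est
As in: smallest -> small + -est
Meaning = most


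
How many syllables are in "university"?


Word: "university"
Syllable breakdown: u / ni / ver / si / ty
Counting: 5 parts
= 5 syllables


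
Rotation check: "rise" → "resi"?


Word: "rise", Candidate: "resi"
Method: check if candidate is substring of word+word
"riserise" contains "resi"? No
Is rotation = No


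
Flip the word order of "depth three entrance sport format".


Original: "depth three entrance sport format"
Words (1..n): depth | three | entrance | sport | format
Reversed (n..1): format | sport | entrance | three | depth
Result = "format sport entrance three depth"


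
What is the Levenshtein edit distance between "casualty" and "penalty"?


Word 1: "casualty" (length 8)
Word 2: "penalty" (length 7)
One optimal edit sequence (insert/delete/substitute each cost 1):
  1. delete 'c'  (+1)
  2. substitute 'a' -> 'p'  (+1)
  3. substitute 's' -> 'e'  (+1)
  4. substitute 'u' -> 'n'  (+1)
  5. keep 'a'
  6. keep 'l'
  7. keep 't'
  8. keep 'y'
Total edit operations: 4
Edit distance = 4


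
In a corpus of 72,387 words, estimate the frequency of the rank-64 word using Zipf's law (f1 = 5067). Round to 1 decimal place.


Zipf's law: f(r) = f(1) / r
f(1) = 5067
f(64) = 5067 / 64
= 79.2 occurrences


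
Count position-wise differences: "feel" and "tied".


Comparing character by character (same length = 4):
  Pos 0: 'f' vs 't' !=
  Pos 1: 'e' vs 'i' !=
  Pos 2: 'e' vs 'e' =
  Pos 3: 'l' vs 'd' !=
Hamming distance = 3


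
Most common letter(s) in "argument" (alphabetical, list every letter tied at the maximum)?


Word: "argument"
Letter counts:
  'a': 1
  'e': 1
  'g': 1
  'm': 1
  'n': 1
  'r': 1
  't': 1
  'u': 1
Maximum count = 1
Most frequent = 'a', 'e', 'g', 'm', 'n', 'r', 't', 'u' (1 time each)


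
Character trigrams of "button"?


Word: "button" (length 6)
Number of trigrams = 6 - 3 + 1 = 4
  Position 0: "but"
  Position 1: "utt"
  Position 2: "tto"
  Position 3: "ton"
Trigrams = "but", "utt", "tto", "ton"


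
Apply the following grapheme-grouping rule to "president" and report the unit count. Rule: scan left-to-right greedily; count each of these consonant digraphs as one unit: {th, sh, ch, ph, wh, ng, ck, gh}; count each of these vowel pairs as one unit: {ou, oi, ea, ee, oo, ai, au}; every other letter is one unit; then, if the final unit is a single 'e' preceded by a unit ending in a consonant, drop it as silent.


Word: "president" (9 letters)
Left-to-right scan:
  [1] 'p' (letter)
  [2] 'r' (letter)
  [3] 'e' (letter)
  [4] 's' (letter)
  [5] 'i' (letter)
  [6] 'd' (letter)
  [7] 'e' (letter)
  [8] 'n' (letter)
  [9] 't' (letter)
Units from scan: 9
Sound units = 9 units


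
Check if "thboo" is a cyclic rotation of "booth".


Word: "booth", Candidate: "thboo"
Method: check if candidate is substring of word+word
"boothbooth" contains "thboo"? Yes
Is rotation = Yes


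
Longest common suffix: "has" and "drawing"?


Word 1: "has"
Word 2: "drawing"
Comparing from end:
  Pos -1: 's' != 'g' (stop)
LCS = "" (length 0)


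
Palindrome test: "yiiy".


Word: "yiiy"
Reversed: "yiiy"
Forward == Backward? yiiy == yiiy
Palindrome = Yes


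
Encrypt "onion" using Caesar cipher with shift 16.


Word: "onion"
Shift: 16
Each letter → (letter + shift) mod 26:
  'o' (14) + 16 = 4 → 'e'
  'n' (13) + 16 = 3 → 'd'
  'i' (8) + 16 = 24 → 'y'
  'o' (14) + 16 = 4 → 'e'
  'n' (13) + 16 = 3 → 'd'
Result = "edyed"


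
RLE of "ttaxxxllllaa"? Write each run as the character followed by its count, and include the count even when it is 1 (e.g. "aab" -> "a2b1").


String: "ttaxxxllllaa"
Scanning for consecutive runs:
  't' x 2
  'a' x 1
  'x' x 3
  'l' x 4
  'a' x 2
RLE = "t2a1x3l4a2"


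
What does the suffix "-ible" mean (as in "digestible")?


Suffix: -ible
Example: digestible (digest + -ible)
Meaning = capable of


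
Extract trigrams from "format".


Word: "format" (length 6)
Number of trigrams = 6 - 3 + 1 = 4
  Position 0: "for"
  Position 1: "orm"
  Position 2: "rma"
  Position 3: "mat"
Trigrams = "for", "orm", "rma", "mat"


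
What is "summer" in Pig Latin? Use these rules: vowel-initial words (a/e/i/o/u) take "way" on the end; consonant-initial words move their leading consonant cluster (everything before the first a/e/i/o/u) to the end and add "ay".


Word: "summer"
Starts with consonant(s) → move to end, add 'ay'
Consonant cluster: "s"
Pig Latin = "ummersay"


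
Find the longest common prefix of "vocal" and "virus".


Word 1: "vocal"
Word 2: "virus"
Comparing from start:
  Pos 0: 'v' == 'v'
  Pos 1: 'o' != 'i' (stop)
LCP = "v" (length 1)


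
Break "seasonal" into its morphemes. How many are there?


Word: "seasonal"
Morphemes: season / -al
Each morpheme carries meaning
= 2 morphemes


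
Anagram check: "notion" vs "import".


Word 1: "notion" → sorted: innoot
Word 2: "import" → sorted: imoprt
Same letters? innoot != imoprt
Anagram = No


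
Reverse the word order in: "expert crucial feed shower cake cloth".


Original: "expert crucial feed shower cake cloth"
Words (1..n): expert | crucial | feed | shower | cake | cloth
Reversed (n..1): cloth | cake | shower | feed | crucial | expert
Result = "cloth cake shower feed crucial expert"


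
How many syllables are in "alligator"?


Word: "alligator"
Syllable breakdown: al | li | ga | tor
Counting: 4 parts
= 4 syllables


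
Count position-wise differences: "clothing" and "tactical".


Comparing character by character (same length = 8):
  Pos 0: 'c' vs 't' !=
  Pos 1: 'l' vs 'a' !=
  Pos 2: 'o' vs 'c' !=
  Pos 3: 't' vs 't' =
  Pos 4: 'h' vs 'i' !=
  Pos 5: 'i' vs 'c' !=
  Pos 6: 'n' vs 'a' !=
  Pos 7: 'g' vs 'l' !=
Hamming distance = 7


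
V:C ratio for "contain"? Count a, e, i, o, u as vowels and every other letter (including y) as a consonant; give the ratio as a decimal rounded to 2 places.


Word: "contain"
Vowels (a,e,i,o,u): 3
Consonants: 4
Ratio = 3/4
= 0.75


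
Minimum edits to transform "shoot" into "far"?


Word 1: "shoot" (length 5)
Word 2: "far" (length 3)
One optimal edit sequence (insert/delete/substitute each cost 1):
  1. delete 's'  (+1)
  2. delete 'h'  (+1)
  3. substitute 'o' -> 'f'  (+1)
  4. substitute 'o' -> 'a'  (+1)
  5. substitute 't' -> 'r'  (+1)
Total edit operations: 5
Edit distance = 5


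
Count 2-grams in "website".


Word: "website" (length 7)
Number of 2-grams = length - 2 + 1 = 7 - 2 + 1
= 6


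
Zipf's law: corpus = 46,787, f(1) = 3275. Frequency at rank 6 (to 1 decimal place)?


Zipf's law: f(r) = f(1) / r
f(1) = 3275
f(6) = 3275 / 6
= 545.8 occurrences


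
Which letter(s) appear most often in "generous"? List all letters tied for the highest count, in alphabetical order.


Word: "generous"
Letter counts:
  'e': 2
  'g': 1
  'n': 1
  'o': 1
  'r': 1
  's': 1
  'u': 1
Maximum count = 2
Most frequent = 'e' (2 times each)


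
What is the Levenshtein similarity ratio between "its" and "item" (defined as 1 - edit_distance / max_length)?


Word 1: "its" (length 3)
Word 2: "item" (length 4)
One optimal edit sequence:
  1. keep 'i'
  2. keep 't'
  3. insert 'e'  (+1)
  4. substitute 's' -> 'm'  (+1)
Edit distance = 2
Max length = max(3, 4) = 4
Similarity = 1 - 2/4
= 0.5000


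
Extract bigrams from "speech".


Word: "speech" (length 6)
Number of bigrams = 6 - 2 + 1 = 5
  Position 0: "sp"
  Position 1: "pe"
  Position 2: "ee"
  Position 3: "ec"
  Position 4: "ch"
Bigrams = "sp", "pe", "ee", "ec", "ch"


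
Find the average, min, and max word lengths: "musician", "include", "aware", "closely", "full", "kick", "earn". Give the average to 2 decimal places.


Lengths: "musician"=8, "include"=7, "aware"=5, "closely"=7, "full"=4, "kick"=4, "earn"=4
Sum = 39, Count = 7
Average = 39/7 = 5.57
= avg=5.57, min=4, max=8


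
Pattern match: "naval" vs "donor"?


Pattern of "naval": [0, 1, 2, 1, 3]
Pattern of "donor": [0, 1, 2, 1, 3]
Patterns match
Same pattern = Yes


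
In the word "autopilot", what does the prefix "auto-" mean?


Prefix: auto-
Example: autopilot = auto- + pilot
Meaning = self


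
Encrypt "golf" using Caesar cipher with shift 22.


Word: "golf"
Shift: 22
Each letter → (letter + shift) mod 26:
  'g' (6) + 22 = 2 → 'c'
  'o' (14) + 22 = 10 → 'k'
  'l' (11) + 22 = 7 → 'h'
  'f' (5) + 22 = 1 → 'b'
Result = "ckhb"


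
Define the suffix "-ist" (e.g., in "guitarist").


Suffix: -ist
Example: guitarist = guitar + -ist
Meaning = one who practices


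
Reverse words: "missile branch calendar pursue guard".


Original: "missile branch calendar pursue guard"
Words (1..n): missile | branch | calendar | pursue | guard
Reversed (n..1): guard | pursue | calendar | branch | missile
Result = "guard pursue calendar branch missile"


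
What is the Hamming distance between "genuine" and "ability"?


Comparing character by character (same length = 7):
  Pos 0: 'g' vs 'a' !=
  Pos 1: 'e' vs 'b' !=
  Pos 2: 'n' vs 'i' !=
  Pos 3: 'u' vs 'l' !=
  Pos 4: 'i' vs 'i' =
  Pos 5: 'n' vs 't' !=
  Pos 6: 'e' vs 'y' !=
Hamming distance = 6


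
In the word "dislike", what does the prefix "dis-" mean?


Prefix: dis-
As in: dislike -> dis- + like
Meaning = not / opposite


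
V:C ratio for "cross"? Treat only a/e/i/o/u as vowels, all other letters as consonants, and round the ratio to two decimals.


Word: "cross"
Vowels (a,e,i,o,u): 1
Consonants: 4
Ratio = 1/4
= 0.25


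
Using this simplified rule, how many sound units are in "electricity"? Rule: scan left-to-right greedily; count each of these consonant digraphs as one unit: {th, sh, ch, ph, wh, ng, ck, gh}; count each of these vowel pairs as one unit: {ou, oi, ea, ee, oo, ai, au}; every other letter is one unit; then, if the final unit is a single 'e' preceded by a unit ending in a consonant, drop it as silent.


Word: "electricity" (11 letters)
Left-to-right scan:
  1. 'e' (letter)
  2. 'l' (letter)
  3. 'e' (letter)
  4. 'c' (letter)
  5. 't' (letter)
  6. 'r' (letter)
  7. 'i' (letter)
  8. 'c' (letter)
  9. 'i' (letter)
  10. 't' (letter)
  11. 'y' (letter)
Units from scan: 11
Sound units = 11 units


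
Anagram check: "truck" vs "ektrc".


Word 1: "truck" → sorted: ckrtu
Word 2: "ektrc" → sorted: cekrt
Same letters? ckrtu != cekrt
Anagram = No


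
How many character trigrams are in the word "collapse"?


Word: "collapse" (length 8)
Number of 3-grams = length - 3 + 1 = 8 - 3 + 1
= 6


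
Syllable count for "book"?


Word: "book"
Syllable breakdown: book
Counting: 1 part
= 1 syllable


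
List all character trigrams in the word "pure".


Word: "pure" (length 4)
Number of trigrams = 4 - 3 + 1 = 2
  Position 0: "pur"
  Position 1: "ure"
Trigrams = "pur", "ure"


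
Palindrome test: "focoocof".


Word: "focoocof"
Reversed: "focoocof"
Forward == Backward? focoocof == focoocof
Palindrome = Yes


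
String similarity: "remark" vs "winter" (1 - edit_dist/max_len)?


Word 1: "remark" (length 6)
Word 2: "winter" (length 6)
One optimal edit sequence:
  1. substitute 'r' -> 'w'  (+1)
  2. substitute 'e' -> 'i'  (+1)
  3. substitute 'm' -> 'n'  (+1)
  4. substitute 'a' -> 't'  (+1)
  5. substitute 'r' -> 'e'  (+1)
  6. substitute 'k' -> 'r'  (+1)
Edit distance = 6
Max length = max(6, 6) = 6
Similarity = 1 - 6/6
= 0.0000


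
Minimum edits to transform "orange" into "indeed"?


Word 1: "orange" (length 6)
Word 2: "indeed" (length 6)
One optimal edit sequence (insert/delete/substitute each cost 1):
  1. substitute 'o' -> 'i'  (+1)
  2. substitute 'r' -> 'n'  (+1)
  3. substitute 'a' -> 'd'  (+1)
  4. substitute 'n' -> 'e'  (+1)
  5. substitute 'g' -> 'e'  (+1)
  6. substitute 'e' -> 'd'  (+1)
Total edit operations: 6
Edit distance = 6


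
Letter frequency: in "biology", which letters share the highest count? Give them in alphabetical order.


Word: "biology"
Letter counts:
  'b': 1
  'g': 1
  'i': 1
  'l': 1
  'o': 2
  'y': 1
Maximum count = 2
Most frequent = 'o' (2 times each)


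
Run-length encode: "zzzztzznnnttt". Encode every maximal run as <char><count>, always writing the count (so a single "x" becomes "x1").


String: "zzzztzznnnttt"
Scanning for consecutive runs:
  'z' x 4
  't' x 1
  'z' x 2
  'n' x 3
  't' x 3
RLE = "z4t1z2n3t3"


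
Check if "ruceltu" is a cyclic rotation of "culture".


Word: "culture", Candidate: "ruceltu"
Method: check if candidate is substring of word+word
"cultureculture" contains "ruceltu"? No
Is rotation = No


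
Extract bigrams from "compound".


Word: "compound" (length 8)
Number of bigrams = 8 - 2 + 1 = 7
  Position 0: "co"
  Position 1: "om"
  Position 2: "mp"
  Position 3: "po"
  Position 4: "ou"
  Position 5: "un"
  Position 6: "nd"
Bigrams = "co", "om", "mp", "po", "ou", "un", "nd"


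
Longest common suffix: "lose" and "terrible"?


Word 1: "lose"
Word 2: "terrible"
Comparing from end:
  Pos -1: 'e' == 'e'
  Pos -2: 's' != 'l' (stop)
LCS = "e" (length 1)


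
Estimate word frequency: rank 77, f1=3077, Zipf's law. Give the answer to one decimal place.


Zipf's law: f(r) = f(1) / r
f(1) = 3077
f(77) = 3077 / 77
= 40.0 occurrences


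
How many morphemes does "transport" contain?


Word: "transport"
Morphemes: trans- / port
Each morpheme carries meaning
= 2 morphemes


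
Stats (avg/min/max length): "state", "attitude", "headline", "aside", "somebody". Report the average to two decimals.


Lengths: "state"=5, "attitude"=8, "headline"=8, "aside"=5, "somebody"=8
Sum = 34, Count = 5
Average = 34/5 = 6.80
= avg=6.80, min=5, max=8


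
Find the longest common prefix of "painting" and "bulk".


Word 1: "painting"
Word 2: "bulk"
Comparing from start:
  Pos 0: 'p' != 'b' (stop)
LCP = "" (length 0)


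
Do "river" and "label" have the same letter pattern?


Pattern of "river": [0, 1, 2, 3, 0]
Pattern of "label": [0, 1, 2, 3, 0]
Patterns match
Same pattern = Yes


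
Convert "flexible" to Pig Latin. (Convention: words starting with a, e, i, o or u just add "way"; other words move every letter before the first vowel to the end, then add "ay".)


Word: "flexible"
Starts with consonant(s) → move to end, add 'ay'
Consonant cluster: "fl"
Pig Latin = "exibleflay"


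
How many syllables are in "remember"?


Word: "remember"
Syllable breakdown: re · mem · ber
Counting: 3 parts
= 3 syllables


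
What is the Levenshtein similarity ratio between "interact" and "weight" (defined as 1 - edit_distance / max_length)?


Word 1: "interact" (length 8)
Word 2: "weight" (length 6)
One optimal edit sequence:
  1. delete 'i'  (+1)
  2. delete 'n'  (+1)
  3. substitute 't' -> 'w'  (+1)
  4. keep 'e'
  5. substitute 'r' -> 'i'  (+1)
  6. substitute 'a' -> 'g'  (+1)
  7. substitute 'c' -> 'h'  (+1)
  8. keep 't'
Edit distance = 6
Max length = max(8, 6) = 8
Similarity = 1 - 6/8
= 0.2500


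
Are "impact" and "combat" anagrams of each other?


Word 1: "impact" → sorted: acimpt
Word 2: "combat" → sorted: abcmot
Same letters? acimpt != abcmot
Anagram = No


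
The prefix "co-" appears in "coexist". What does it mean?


Prefix: co-
Example: coexist (co- + exist)
Meaning = together


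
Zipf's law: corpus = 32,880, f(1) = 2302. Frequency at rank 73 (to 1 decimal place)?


Zipf's law: f(r) = f(1) / r
f(1) = 2302
f(73) = 2302 / 73
= 31.5 occurrences


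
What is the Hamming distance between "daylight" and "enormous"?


Comparing character by character (same length = 8):
  Pos 0: 'd' vs 'e' !=
  Pos 1: 'a' vs 'n' !=
  Pos 2: 'y' vs 'o' !=
  Pos 3: 'l' vs 'r' !=
  Pos 4: 'i' vs 'm' !=
  Pos 5: 'g' vs 'o' !=
  Pos 6: 'h' vs 'u' !=
  Pos 7: 't' vs 's' !=
Hamming distance = 8


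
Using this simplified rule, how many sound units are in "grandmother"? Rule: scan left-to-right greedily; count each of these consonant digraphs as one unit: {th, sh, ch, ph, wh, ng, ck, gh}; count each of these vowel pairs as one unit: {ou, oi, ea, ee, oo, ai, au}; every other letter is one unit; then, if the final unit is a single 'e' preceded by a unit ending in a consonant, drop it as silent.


Word: "grandmother" (11 letters)
Left-to-right scan:
  [1] 'g' (letter)
  [2] 'r' (letter)
  [3] 'a' (letter)
  [4] 'n' (letter)
  [5] 'd' (letter)
  [6] 'm' (letter)
  [7] 'o' (letter)
  [8] 'th' (digraph)
  [9] 'e' (letter)
  [10] 'r' (letter)
Units from scan: 10
Sound units = 10 units


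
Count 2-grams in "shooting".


Word: "shooting" (length 8)
Number of 2-grams = length - 2 + 1 = 8 - 2 + 1
= 7


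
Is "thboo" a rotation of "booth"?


Word: "booth", Candidate: "thboo"
Method: check if candidate is substring of word+word
"boothbooth" contains "thboo"? Yes
Is rotation = Yes


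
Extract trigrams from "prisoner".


Word: "prisoner" (length 8)
Number of trigrams = 8 - 3 + 1 = 6
  Position 0: "pri"
  Position 1: "ris"
  Position 2: "iso"
  Position 3: "son"
  Position 4: "one"
  Position 5: "ner"
Trigrams = "pri", "ris", "iso", "son", "one", "ner"


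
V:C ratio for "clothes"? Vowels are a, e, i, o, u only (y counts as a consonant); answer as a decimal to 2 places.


Word: "clothes"
Vowels (a,e,i,o,u): 2
Consonants: 5
Ratio = 2/5
= 0.40


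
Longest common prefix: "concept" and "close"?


Word 1: "concept"
Word 2: "close"
Comparing from start:
  Pos 0: 'c' == 'c'
  Pos 1: 'o' != 'l' (stop)
LCP = "c" (length 1)


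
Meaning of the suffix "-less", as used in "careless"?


Suffix: -less
Example: careless = care + -less
Meaning = without


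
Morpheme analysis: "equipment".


Word: "equipment"
Morphemes: equip / -ment
Each morpheme carries meaning
= 2 morphemes


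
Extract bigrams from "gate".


Word: "gate" (length 4)
Number of bigrams = 4 - 2 + 1 = 3
  Position 0: "ga"
  Position 1: "at"
  Position 2: "te"
Bigrams = "ga", "at", "te"


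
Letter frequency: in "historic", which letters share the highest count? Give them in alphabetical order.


Word: "historic"
Letter counts:
  'c': 1
  'h': 1
  'i': 2
  'o': 1
  'r': 1
  's': 1
  't': 1
Maximum count = 2
Most frequent = 'i' (2 times each)


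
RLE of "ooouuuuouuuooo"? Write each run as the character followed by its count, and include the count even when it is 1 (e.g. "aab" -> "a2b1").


String: "ooouuuuouuuooo"
Scanning for consecutive runs:
  'o' x 3
  'u' x 4
  'o' x 1
  'u' x 3
  'o' x 3
RLE = "o3u4o1u3o3"


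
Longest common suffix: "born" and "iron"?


Word 1: "born"
Word 2: "iron"
Comparing from end:
  Pos -1: 'n' == 'n'
  Pos -2: 'r' != 'o' (stop)
LCS = "n" (length 1)


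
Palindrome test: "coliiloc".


Word: "coliiloc"
Reversed: "coliiloc"
Forward == Backward? coliiloc == coliiloc
Palindrome = Yes


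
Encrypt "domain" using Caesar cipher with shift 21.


Word: "domain"
Shift: 21
Each letter → (letter + shift) mod 26:
  'd' (3) + 21 = 24 → 'y'
  'o' (14) + 21 = 9 → 'j'
  'm' (12) + 21 = 7 → 'h'
  'a' (0) + 21 = 21 → 'v'
  'i' (8) + 21 = 3 → 'd'
  'n' (13) + 21 = 8 → 'i'
Result = "yjhvdi"


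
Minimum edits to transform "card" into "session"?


Word 1: "card" (length 4)
Word 2: "session" (length 7)
One optimal edit sequence (insert/delete/substitute each cost 1):
  1. insert 's'  (+1)
  2. insert 'e'  (+1)
  3. insert 's'  (+1)
  4. substitute 'c' -> 's'  (+1)
  5. substitute 'a' -> 'i'  (+1)
  6. substitute 'r' -> 'o'  (+1)
  7. substitute 'd' -> 'n'  (+1)
Total edit operations: 7
Edit distance = 7
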